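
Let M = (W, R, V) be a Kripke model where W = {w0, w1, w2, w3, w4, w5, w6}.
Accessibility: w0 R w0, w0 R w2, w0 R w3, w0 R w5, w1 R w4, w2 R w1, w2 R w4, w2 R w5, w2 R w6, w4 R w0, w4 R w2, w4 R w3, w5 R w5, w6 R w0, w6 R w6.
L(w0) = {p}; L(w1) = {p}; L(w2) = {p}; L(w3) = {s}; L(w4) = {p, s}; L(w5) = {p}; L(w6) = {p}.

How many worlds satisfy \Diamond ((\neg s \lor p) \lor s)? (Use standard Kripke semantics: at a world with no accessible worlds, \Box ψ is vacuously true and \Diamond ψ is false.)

6

Recall that \Diamond ψ holds at a world iff ψ holds at some accessible world.
Let φ = \Diamond ((\neg s \lor p) \lor s). Evaluate φ at each world:
  w0 (successors {w0, w2, w3, w5}): φ is true.
  w1 (successors {w4}): φ is true.
  w2 (successors {w1, w4, w5, w6}): φ is true.
  w3 (successors ∅): φ is false.
  w4 (successors {w0, w2, w3}): φ is true.
  w5 (successors {w5}): φ is true.
  w6 (successors {w0, w6}): φ is true.
For instance, at w2:
  At w2: \Diamond ((\neg s \lor p) \lor s) requires (\neg s \lor p) \lor s at some successor in {w1, w4, w5, w6}.
    (\neg s \lor p) \lor s holds at w1, so \Diamond ((\neg s \lor p) \lor s) is true at w2.
Satisfying worlds: {w0, w1, w2, w4, w5, w6}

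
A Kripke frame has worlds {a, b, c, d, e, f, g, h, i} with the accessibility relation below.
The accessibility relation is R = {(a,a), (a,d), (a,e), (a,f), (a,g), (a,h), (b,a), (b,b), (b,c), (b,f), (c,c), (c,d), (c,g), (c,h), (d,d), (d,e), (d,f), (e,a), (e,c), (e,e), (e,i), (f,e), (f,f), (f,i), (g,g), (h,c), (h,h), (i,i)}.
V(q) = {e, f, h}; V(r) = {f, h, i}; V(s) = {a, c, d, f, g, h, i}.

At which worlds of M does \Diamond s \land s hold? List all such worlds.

a, c, d, f, g, h, i

Let φ = \Diamond s \land s. Evaluate φ at each world:
  a (successors {a, d, e, f, g, h}): φ is true.
  b (successors {a, b, c, f}): φ is false.
  c (successors {c, d, g, h}): φ is true.
  d (successors {d, e, f}): φ is true.
  e (successors {a, c, e, i}): φ is false.
  f (successors {e, f, i}): φ is true.
  g (successors {g}): φ is true.
  h (successors {c, h}): φ is true.
  i (successors {i}): φ is true.
For instance, at b:
  At b: \Diamond s is true, s is false, so \Diamond s \land s is false.
    At b: \Diamond s requires s at some successor in {a, b, c, f}.
      s holds at a, so \Diamond s is true at b.
Satisfying worlds: {a, c, d, f, g, h, i}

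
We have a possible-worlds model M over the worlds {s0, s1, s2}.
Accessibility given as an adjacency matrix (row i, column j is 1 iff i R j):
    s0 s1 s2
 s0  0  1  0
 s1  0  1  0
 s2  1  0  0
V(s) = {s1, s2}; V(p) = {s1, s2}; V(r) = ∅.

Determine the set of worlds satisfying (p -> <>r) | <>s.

s0, s1

Let φ = (p -> <>r) | <>s. Evaluate φ at each world:
  s0 (successors {s1}): φ is true.
  s1 (successors {s1}): φ is true.
  s2 (successors {s0}): φ is false.
For instance, at s1:
  At s1: p -> <>r is false, <>s is true, so (p -> <>r) | <>s is true.
    At s1: p is true, <>r is false, so p -> <>r is false.
      At s1: <>r requires r at some successor in {s1}.
        At s1: r is false.
      So <>r is false at s1.
    At s1: <>s requires s at some successor in {s1}.
      s holds at s1, so <>s is true at s1.
Satisfying worlds: {s0, s1}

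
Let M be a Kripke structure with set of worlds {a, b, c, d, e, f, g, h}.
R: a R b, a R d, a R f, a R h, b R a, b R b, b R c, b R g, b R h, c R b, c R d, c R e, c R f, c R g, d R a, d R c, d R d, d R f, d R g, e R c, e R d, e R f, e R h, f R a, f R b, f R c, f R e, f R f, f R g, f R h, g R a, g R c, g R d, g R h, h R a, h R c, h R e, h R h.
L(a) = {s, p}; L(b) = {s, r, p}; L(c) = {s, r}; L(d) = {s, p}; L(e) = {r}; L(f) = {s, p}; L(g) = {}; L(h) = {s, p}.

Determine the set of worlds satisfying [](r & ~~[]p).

none

Let φ = [](r & ~~[]p). Evaluate φ at each world:
  a (successors {b, d, f, h}): φ is false.
  b (successors {a, b, c, g, h}): φ is false.
  c (successors {b, d, e, f, g}): φ is false.
  d (successors {a, c, d, f, g}): φ is false.
  e (successors {c, d, f, h}): φ is false.
  f (successors {a, b, c, e, f, g, h}): φ is false.
  g (successors {a, c, d, h}): φ is false.
  h (successors {a, c, e, h}): φ is false.
For instance, at b:
  At b: [](r & ~~[]p) requires r & ~~[]p at every successor {a, b, c, g, h}.
    r & ~~[]p fails at a, so [](r & ~~[]p) is false at b.
      At a: r is false, ~~[]p is true, so r & ~~[]p is false.
Satisfying worlds: none.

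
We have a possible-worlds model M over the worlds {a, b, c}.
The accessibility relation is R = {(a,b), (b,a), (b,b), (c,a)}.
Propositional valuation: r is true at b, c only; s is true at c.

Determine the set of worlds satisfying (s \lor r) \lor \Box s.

b, c

Let φ = (s \lor r) \lor \Box s. Evaluate φ at each world:
  a (successors {b}): φ is false.
  b (successors {a, b}): φ is true.
  c (successors {a}): φ is true.
For instance, at a:
  At a: s \lor r is false, \Box s is false, so (s \lor r) \lor \Box s is false.
    At a: \Box s requires s at every successor {b}.
      s fails at b, so \Box s is false at a.
Satisfying worlds: {b, c}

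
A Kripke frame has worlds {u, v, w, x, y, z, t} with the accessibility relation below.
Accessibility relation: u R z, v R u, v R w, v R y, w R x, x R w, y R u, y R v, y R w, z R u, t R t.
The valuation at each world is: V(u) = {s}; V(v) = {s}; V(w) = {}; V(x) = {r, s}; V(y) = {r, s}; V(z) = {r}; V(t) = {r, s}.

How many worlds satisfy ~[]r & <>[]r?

Let φ = ~[]r & <>[]r. Evaluate φ at each world:
  u (successors {z}): φ is false.
  v (successors {u, w, y}): φ is true.
  w (successors {x}): φ is false.
  x (successors {w}): φ is true.
  y (successors {u, v, w}): φ is true.
  z (successors {u}): φ is true.
  t (successors {t}): φ is false.
For instance, at x:
  At x: ~[]r is true, <>[]r is true, so ~[]r & <>[]r is true.
    At x: []r is false, so ~[]r is true.
      At x: []r requires r at every successor {w}.
        r fails at w, so []r is false at x.
    At x: <>[]r requires []r at some successor in {w}.
      []r holds at w, so <>[]r is true at x.
Satisfying worlds: {v, x, y, z}

4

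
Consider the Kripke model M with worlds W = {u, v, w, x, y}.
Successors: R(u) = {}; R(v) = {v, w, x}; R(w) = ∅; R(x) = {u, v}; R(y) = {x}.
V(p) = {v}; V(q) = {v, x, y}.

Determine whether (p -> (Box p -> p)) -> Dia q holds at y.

Recall that Box ψ holds at a world iff ψ holds at every accessible world, and Dia ψ holds iff ψ holds at some accessible world.
At y: p -> (Box p -> p) is true, Dia q is true, so (p -> (Box p -> p)) -> Dia q is true.
  At y: p is false, Box p -> p is true, so p -> (Box p -> p) is true.
    At y: Box p is false, p is false, so Box p -> p is true.
      At y: Box p requires p at every successor {x}.
        p fails at x, so Box p is false at y.
  At y: Dia q requires q at some successor in {x}.
    q holds at x, so Dia q is true at y.

Yes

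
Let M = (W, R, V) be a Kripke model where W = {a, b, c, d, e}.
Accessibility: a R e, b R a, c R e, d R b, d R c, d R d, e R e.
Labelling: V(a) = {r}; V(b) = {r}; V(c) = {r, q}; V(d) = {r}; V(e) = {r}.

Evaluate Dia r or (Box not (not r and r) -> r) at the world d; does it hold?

Yes

At d: Dia r is true, Box not (not r and r) -> r is true, so Dia r or (Box not (not r and r) -> r) is true.
  At d: Dia r requires r at some successor in {b, c, d}.
    r holds at b, so Dia r is true at d.
  At d: Box not (not r and r) is true, r is true, so Box not (not r and r) -> r is true.
    At d: Box not (not r and r) requires not (not r and r) at every successor {b, c, d}.
      At b: not (not r and r) is true.
      At c: not (not r and r) is true.
      At d: not (not r and r) is true.
    So Box not (not r and r) is true at d.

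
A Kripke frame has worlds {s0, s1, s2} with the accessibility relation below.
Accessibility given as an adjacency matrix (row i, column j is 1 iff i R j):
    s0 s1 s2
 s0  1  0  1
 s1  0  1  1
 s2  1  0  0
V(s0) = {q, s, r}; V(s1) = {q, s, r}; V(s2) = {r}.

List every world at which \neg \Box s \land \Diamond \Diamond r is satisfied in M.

Let φ = \neg \Box s \land \Diamond \Diamond r. Evaluate φ at each world:
  s0 (successors {s0, s2}): φ is true.
  s1 (successors {s1, s2}): φ is true.
  s2 (successors {s0}): φ is false.
For instance, at s0:
  At s0: \neg \Box s is true, \Diamond \Diamond r is true, so \neg \Box s \land \Diamond \Diamond r is true.
    At s0: \Box s is false, so \neg \Box s is true.
      At s0: \Box s requires s at every successor {s0, s2}.
        s fails at s2, so \Box s is false at s0.
    At s0: \Diamond \Diamond r requires \Diamond r at some successor in {s0, s2}.
      \Diamond r holds at s0, so \Diamond \Diamond r is true at s0.
Satisfying worlds: {s0, s1}

s0, s1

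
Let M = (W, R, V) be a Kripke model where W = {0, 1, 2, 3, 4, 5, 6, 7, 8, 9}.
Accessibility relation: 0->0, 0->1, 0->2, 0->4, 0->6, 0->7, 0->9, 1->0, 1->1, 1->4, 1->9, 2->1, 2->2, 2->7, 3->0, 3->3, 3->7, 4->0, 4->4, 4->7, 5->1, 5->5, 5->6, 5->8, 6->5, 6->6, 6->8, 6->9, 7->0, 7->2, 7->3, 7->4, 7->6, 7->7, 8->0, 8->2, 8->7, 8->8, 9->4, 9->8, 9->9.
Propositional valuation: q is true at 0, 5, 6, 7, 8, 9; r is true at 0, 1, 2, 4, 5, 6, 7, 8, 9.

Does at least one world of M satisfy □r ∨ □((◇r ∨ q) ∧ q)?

Yes

Let φ = □r ∨ □((◇r ∨ q) ∧ q). Evaluate φ at each world:
  0 (successors {0, 1, 2, 4, 6, 7, 9}): φ is true.
  1 (successors {0, 1, 4, 9}): φ is true.
  2 (successors {1, 2, 7}): φ is true.
  3 (successors {0, 3, 7}): φ is false.
  4 (successors {0, 4, 7}): φ is true.
  5 (successors {1, 5, 6, 8}): φ is true.
  6 (successors {5, 6, 8, 9}): φ is true.
  7 (successors {0, 2, 3, 4, 6, 7}): φ is false.
  8 (successors {0, 2, 7, 8}): φ is true.
  9 (successors {4, 8, 9}): φ is true.
Detail at 0 (witness):
  At 0: □r is true, □((◇r ∨ q) ∧ q) is false, so □r ∨ □((◇r ∨ q) ∧ q) is true.
    At 0: □r requires r at every successor {0, 1, 2, 4, 6, 7, 9}.
      At 0: r is true.
      At 1: r is true.
      At 2: r is true.
      At 4: r is true.
      At 6: r is true.
      At 7: r is true.
      At 9: r is true.
    So □r is true at 0.
    At 0: □((◇r ∨ q) ∧ q) requires (◇r ∨ q) ∧ q at every successor {0, 1, 2, 4, 6, 7, 9}.
      (◇r ∨ q) ∧ q fails at 1, so □((◇r ∨ q) ∧ q) is false at 0.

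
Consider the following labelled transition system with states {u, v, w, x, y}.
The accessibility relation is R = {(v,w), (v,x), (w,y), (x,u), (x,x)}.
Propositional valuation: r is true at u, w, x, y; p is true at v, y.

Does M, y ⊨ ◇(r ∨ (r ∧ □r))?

Recall that □ψ holds at a world iff ψ holds at every accessible world, and ◇ψ holds iff ψ holds at some accessible world.
At y: no accessible worlds, so ◇(r ∨ (r ∧ □r)) is false.

No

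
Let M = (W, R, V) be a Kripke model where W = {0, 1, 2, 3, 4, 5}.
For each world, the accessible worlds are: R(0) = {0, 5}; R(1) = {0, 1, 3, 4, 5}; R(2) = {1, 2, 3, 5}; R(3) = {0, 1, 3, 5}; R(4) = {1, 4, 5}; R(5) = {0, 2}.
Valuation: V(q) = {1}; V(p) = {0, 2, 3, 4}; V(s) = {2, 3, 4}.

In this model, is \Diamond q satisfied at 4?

At 4: \Diamond q requires q at some successor in {1, 4, 5}.
  q holds at 1, so \Diamond q is true at 4.

Yes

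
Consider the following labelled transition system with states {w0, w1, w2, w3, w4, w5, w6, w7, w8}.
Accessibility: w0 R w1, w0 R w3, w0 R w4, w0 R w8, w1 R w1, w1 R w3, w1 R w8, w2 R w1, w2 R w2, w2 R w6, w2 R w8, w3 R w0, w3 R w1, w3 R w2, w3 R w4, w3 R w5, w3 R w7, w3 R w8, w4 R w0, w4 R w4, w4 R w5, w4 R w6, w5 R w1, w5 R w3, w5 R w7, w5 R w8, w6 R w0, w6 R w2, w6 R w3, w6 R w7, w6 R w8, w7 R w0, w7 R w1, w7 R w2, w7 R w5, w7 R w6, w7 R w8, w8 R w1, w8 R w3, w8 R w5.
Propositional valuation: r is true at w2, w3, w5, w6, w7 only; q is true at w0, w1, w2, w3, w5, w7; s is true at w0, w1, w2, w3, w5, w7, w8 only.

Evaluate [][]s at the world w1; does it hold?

At w1: [][]s requires []s at every successor {w1, w3, w8}.
  []s fails at w3, so [][]s is false at w1.
    At w3: []s requires s at every successor {w0, w1, w2, w4, w5, w7, w8}.
      s fails at w4, so []s is false at w3.

No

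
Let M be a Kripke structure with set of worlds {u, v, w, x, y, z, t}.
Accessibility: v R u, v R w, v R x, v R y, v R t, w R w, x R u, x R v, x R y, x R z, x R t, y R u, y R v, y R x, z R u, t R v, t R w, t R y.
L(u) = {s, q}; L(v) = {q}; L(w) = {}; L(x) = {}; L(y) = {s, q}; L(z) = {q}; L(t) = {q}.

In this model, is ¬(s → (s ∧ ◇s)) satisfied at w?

Recall that ◇ψ holds at a world iff ψ holds at some accessible world.
At w: s → (s ∧ ◇s) is true, so ¬(s → (s ∧ ◇s)) is false.
  At w: s is false, s ∧ ◇s is false, so s → (s ∧ ◇s) is true.
    At w: s is false, ◇s is false, so s ∧ ◇s is false.
      At w: ◇s requires s at some successor in {w}.
        At w: s is false.
      So ◇s is false at w.

No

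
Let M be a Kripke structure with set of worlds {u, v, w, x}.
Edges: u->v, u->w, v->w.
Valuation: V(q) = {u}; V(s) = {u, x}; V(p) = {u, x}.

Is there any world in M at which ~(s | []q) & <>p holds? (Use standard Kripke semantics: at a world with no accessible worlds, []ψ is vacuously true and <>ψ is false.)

No

Let φ = ~(s | []q) & <>p. Evaluate φ at each world:
  u (successors {v, w}): φ is false.
  v (successors {w}): φ is false.
  w (successors ∅): φ is false.
  x (successors ∅): φ is false.
For instance, at v:
  At v: ~(s | []q) is true, <>p is false, so ~(s | []q) & <>p is false.
    At v: s | []q is false, so ~(s | []q) is true.
      At v: s is false, []q is false, so s | []q is false.
    At v: <>p requires p at some successor in {w}.
      At w: p is false.
    So <>p is false at v.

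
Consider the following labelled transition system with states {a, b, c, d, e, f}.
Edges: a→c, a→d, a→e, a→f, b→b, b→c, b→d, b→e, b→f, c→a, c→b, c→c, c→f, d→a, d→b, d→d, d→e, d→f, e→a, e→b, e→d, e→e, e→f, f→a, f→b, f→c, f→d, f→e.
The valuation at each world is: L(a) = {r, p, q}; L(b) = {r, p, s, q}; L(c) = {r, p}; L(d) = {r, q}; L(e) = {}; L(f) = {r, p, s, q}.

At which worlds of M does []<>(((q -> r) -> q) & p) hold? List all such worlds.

a, b, c, d, e, f

Let φ = []<>(((q -> r) -> q) & p). Evaluate φ at each world:
  a (successors {c, d, e, f}): φ is true.
  b (successors {b, c, d, e, f}): φ is true.
  c (successors {a, b, c, f}): φ is true.
  d (successors {a, b, d, e, f}): φ is true.
  e (successors {a, b, d, e, f}): φ is true.
  f (successors {a, b, c, d, e}): φ is true.
For instance, at e:
  At e: []<>(((q -> r) -> q) & p) requires <>(((q -> r) -> q) & p) at every successor {a, b, d, e, f}.
    At a: <>(((q -> r) -> q) & p) is true.
    At b: <>(((q -> r) -> q) & p) is true.
    At d: <>(((q -> r) -> q) & p) is true.
    At e: <>(((q -> r) -> q) & p) is true.
    At f: <>(((q -> r) -> q) & p) is true.
  So []<>(((q -> r) -> q) & p) is true at e.
Satisfying worlds: {a, b, c, d, e, f}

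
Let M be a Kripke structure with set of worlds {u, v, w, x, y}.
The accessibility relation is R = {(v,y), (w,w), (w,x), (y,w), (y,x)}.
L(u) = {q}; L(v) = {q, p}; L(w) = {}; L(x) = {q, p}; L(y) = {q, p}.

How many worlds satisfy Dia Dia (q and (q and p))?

Let φ = Dia Dia (q and (q and p)). Evaluate φ at each world:
  u (successors ∅): φ is false.
  v (successors {y}): φ is true.
  w (successors {w, x}): φ is true.
  x (successors ∅): φ is false.
  y (successors {w, x}): φ is true.
For instance, at v:
  At v: Dia Dia (q and (q and p)) requires Dia (q and (q and p)) at some successor in {y}.
    Dia (q and (q and p)) holds at y, so Dia Dia (q and (q and p)) is true at v.
      At y: Dia (q and (q and p)) requires q and (q and p) at some successor in {w, x}.
        q and (q and p) holds at x, so Dia (q and (q and p)) is true at y.
Satisfying worlds: {v, w, y}

3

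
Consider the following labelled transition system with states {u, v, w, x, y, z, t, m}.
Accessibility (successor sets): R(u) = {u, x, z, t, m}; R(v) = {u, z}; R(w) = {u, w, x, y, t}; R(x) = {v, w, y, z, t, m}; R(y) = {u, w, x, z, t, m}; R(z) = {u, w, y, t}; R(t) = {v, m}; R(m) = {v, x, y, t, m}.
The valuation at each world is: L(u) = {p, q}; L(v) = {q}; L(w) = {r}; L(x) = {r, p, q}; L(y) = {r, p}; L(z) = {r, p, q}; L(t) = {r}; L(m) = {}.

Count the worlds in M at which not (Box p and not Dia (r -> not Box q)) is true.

Let φ = not (Box p and not Dia (r -> not Box q)). Evaluate φ at each world:
  u (successors {u, x, z, t, m}): φ is true.
  v (successors {u, z}): φ is true.
  w (successors {u, w, x, y, t}): φ is true.
  x (successors {v, w, y, z, t, m}): φ is true.
  y (successors {u, w, x, z, t, m}): φ is true.
  z (successors {u, w, y, t}): φ is true.
  t (successors {v, m}): φ is true.
  m (successors {v, x, y, t, m}): φ is true.
For instance, at z:
  At z: Box p and not Dia (r -> not Box q) is false, so not (Box p and not Dia (r -> not Box q)) is true.
    At z: Box p is false, not Dia (r -> not Box q) is false, so Box p and not Dia (r -> not Box q) is false.
      At z: Box p requires p at every successor {u, w, y, t}.
        p fails at w, so Box p is false at z.
      At z: Dia (r -> not Box q) is true, so not Dia (r -> not Box q) is false.
Satisfying worlds: {u, v, w, x, y, z, t, m}

8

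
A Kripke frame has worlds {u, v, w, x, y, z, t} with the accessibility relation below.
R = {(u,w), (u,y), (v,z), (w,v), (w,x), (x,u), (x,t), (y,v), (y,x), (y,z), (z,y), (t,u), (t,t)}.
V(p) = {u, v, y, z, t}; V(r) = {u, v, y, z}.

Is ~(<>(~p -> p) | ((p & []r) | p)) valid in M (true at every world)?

No

Let φ = ~(<>(~p -> p) | ((p & []r) | p)). Evaluate φ at each world:
  u (successors {w, y}): φ is false.
  v (successors {z}): φ is false.
  w (successors {v, x}): φ is false.
  x (successors {u, t}): φ is false.
  y (successors {v, x, z}): φ is false.
  z (successors {y}): φ is false.
  t (successors {u, t}): φ is false.
Detail at u (counterexample):
  At u: <>(~p -> p) | ((p & []r) | p) is true, so ~(<>(~p -> p) | ((p & []r) | p)) is false.
    At u: <>(~p -> p) is true, (p & []r) | p is true, so <>(~p -> p) | ((p & []r) | p) is true.
      At u: <>(~p -> p) requires ~p -> p at some successor in {w, y}.
        ~p -> p holds at y, so <>(~p -> p) is true at u.
      At u: p & []r is false, p is true, so (p & []r) | p is true.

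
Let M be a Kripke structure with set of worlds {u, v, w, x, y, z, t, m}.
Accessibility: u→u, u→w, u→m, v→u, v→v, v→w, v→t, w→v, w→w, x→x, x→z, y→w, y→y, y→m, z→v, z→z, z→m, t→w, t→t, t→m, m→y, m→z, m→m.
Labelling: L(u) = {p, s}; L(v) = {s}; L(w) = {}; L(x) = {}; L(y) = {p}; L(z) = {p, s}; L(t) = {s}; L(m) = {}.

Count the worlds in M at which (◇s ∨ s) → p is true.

Let φ = (◇s ∨ s) → p. Evaluate φ at each world:
  u (successors {u, w, m}): φ is true.
  v (successors {u, v, w, t}): φ is false.
  w (successors {v, w}): φ is false.
  x (successors {x, z}): φ is false.
  y (successors {w, y, m}): φ is true.
  z (successors {v, z, m}): φ is true.
  t (successors {w, t, m}): φ is false.
  m (successors {y, z, m}): φ is false.
For instance, at t:
  At t: ◇s ∨ s is true, p is false, so (◇s ∨ s) → p is false.
    At t: ◇s is true, s is true, so ◇s ∨ s is true.
      At t: ◇s requires s at some successor in {w, t, m}.
        s holds at t, so ◇s is true at t.
Satisfying worlds: {u, y, z}

3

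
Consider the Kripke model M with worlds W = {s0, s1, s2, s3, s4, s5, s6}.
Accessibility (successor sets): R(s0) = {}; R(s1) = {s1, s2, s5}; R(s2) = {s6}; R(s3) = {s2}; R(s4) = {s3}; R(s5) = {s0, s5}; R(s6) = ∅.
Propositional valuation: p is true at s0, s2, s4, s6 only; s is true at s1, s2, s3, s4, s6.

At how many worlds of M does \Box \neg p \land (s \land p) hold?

2

Recall that \Box ψ holds at a world iff ψ holds at every accessible world, and \Diamond ψ holds iff ψ holds at some accessible world.
Let φ = \Box \neg p \land (s \land p). Evaluate φ at each world:
  s0 (successors ∅): φ is false.
  s1 (successors {s1, s2, s5}): φ is false.
  s2 (successors {s6}): φ is false.
  s3 (successors {s2}): φ is false.
  s4 (successors {s3}): φ is true.
  s5 (successors {s0, s5}): φ is false.
  s6 (successors ∅): φ is true.
For instance, at s2:
  At s2: \Box \neg p is false, s \land p is true, so \Box \neg p \land (s \land p) is false.
    At s2: \Box \neg p requires \neg p at every successor {s6}.
      \neg p fails at s6, so \Box \neg p is false at s2.
Satisfying worlds: {s4, s6}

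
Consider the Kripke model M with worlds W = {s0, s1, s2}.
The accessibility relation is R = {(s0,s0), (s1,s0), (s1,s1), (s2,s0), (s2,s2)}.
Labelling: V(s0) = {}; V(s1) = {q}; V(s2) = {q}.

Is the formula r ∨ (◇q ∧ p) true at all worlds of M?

No

Let φ = r ∨ (◇q ∧ p). Evaluate φ at each world:
  s0 (successors {s0}): φ is false.
  s1 (successors {s0, s1}): φ is false.
  s2 (successors {s0, s2}): φ is false.
Detail at s0 (counterexample):
  At s0: r is false, ◇q ∧ p is false, so r ∨ (◇q ∧ p) is false.
    At s0: ◇q is false, p is false, so ◇q ∧ p is false.
      At s0: ◇q requires q at some successor in {s0}.
        At s0: q is false.
      So ◇q is false at s0.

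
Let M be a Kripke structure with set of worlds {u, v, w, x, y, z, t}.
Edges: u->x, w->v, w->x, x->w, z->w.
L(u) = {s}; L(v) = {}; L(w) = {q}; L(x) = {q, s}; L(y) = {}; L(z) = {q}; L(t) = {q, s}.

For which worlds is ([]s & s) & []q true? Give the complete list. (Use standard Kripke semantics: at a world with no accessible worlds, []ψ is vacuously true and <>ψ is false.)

Recall that []ψ holds at a world iff ψ holds at every accessible world, and <>ψ holds iff ψ holds at some accessible world.
Let φ = ([]s & s) & []q. Evaluate φ at each world:
  u (successors {x}): φ is true.
  v (successors ∅): φ is false.
  w (successors {v, x}): φ is false.
  x (successors {w}): φ is false.
  y (successors ∅): φ is false.
  z (successors {w}): φ is false.
  t (successors ∅): φ is true.
For instance, at z:
  At z: []s & s is false, []q is true, so ([]s & s) & []q is false.
    At z: []s is false, s is false, so []s & s is false.
      At z: []s requires s at every successor {w}.
        s fails at w, so []s is false at z.
    At z: []q requires q at every successor {w}.
      At w: q is true.
    So []q is true at z.
Satisfying worlds: {u, t}

u, t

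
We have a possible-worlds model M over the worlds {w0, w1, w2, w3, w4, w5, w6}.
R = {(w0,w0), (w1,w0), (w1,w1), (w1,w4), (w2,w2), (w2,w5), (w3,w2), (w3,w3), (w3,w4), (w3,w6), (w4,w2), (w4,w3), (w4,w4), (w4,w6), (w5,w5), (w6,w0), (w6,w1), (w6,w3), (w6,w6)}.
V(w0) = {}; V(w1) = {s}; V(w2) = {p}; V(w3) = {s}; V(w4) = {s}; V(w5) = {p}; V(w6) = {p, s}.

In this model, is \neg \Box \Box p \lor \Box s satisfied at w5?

At w5: \neg \Box \Box p is false, \Box s is false, so \neg \Box \Box p \lor \Box s is false.
  At w5: \Box \Box p is true, so \neg \Box \Box p is false.
    At w5: \Box \Box p requires \Box p at every successor {w5}.
      At w5: \Box p is true.
    So \Box \Box p is true at w5.
  At w5: \Box s requires s at every successor {w5}.
    s fails at w5, so \Box s is false at w5.

No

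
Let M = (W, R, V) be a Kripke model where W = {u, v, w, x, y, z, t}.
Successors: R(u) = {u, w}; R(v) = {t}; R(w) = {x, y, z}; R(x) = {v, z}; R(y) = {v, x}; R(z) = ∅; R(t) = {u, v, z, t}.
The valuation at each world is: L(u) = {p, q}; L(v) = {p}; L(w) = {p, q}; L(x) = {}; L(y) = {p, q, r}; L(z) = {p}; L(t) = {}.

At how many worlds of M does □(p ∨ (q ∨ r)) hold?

3

Let φ = □(p ∨ (q ∨ r)). Evaluate φ at each world:
  u (successors {u, w}): φ is true.
  v (successors {t}): φ is false.
  w (successors {x, y, z}): φ is false.
  x (successors {v, z}): φ is true.
  y (successors {v, x}): φ is false.
  z (successors ∅): φ is true.
  t (successors {u, v, z, t}): φ is false.
For instance, at v:
  At v: □(p ∨ (q ∨ r)) requires p ∨ (q ∨ r) at every successor {t}.
    p ∨ (q ∨ r) fails at t, so □(p ∨ (q ∨ r)) is false at v.
Satisfying worlds: {u, x, z}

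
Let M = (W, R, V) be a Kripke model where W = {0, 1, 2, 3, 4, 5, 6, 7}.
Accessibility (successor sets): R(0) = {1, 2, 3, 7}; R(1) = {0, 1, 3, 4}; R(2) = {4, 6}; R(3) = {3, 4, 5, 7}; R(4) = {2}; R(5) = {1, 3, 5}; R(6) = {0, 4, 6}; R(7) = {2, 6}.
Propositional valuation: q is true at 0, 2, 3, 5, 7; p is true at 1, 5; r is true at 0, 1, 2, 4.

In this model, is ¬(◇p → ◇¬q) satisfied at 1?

No

Recall that ◇ψ holds at a world iff ψ holds at some accessible world.
At 1: ◇p → ◇¬q is true, so ¬(◇p → ◇¬q) is false.
  At 1: ◇p is true, ◇¬q is true, so ◇p → ◇¬q is true.
    At 1: ◇p requires p at some successor in {0, 1, 3, 4}.
      p holds at 1, so ◇p is true at 1.
    At 1: ◇¬q requires ¬q at some successor in {0, 1, 3, 4}.
      ¬q holds at 1, so ◇¬q is true at 1.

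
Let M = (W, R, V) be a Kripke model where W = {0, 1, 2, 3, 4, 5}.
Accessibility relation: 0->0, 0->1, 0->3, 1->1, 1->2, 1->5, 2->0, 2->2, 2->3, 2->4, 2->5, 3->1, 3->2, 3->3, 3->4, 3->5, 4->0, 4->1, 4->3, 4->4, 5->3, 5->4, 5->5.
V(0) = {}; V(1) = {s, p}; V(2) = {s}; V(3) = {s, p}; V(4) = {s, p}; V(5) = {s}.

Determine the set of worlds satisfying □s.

Let φ = □s. Evaluate φ at each world:
  0 (successors {0, 1, 3}): φ is false.
  1 (successors {1, 2, 5}): φ is true.
  2 (successors {0, 2, 3, 4, 5}): φ is false.
  3 (successors {1, 2, 3, 4, 5}): φ is true.
  4 (successors {0, 1, 3, 4}): φ is false.
  5 (successors {3, 4, 5}): φ is true.
For instance, at 4:
  At 4: □s requires s at every successor {0, 1, 3, 4}.
    s fails at 0, so □s is false at 4.
Satisfying worlds: {1, 3, 5}

1, 3, 5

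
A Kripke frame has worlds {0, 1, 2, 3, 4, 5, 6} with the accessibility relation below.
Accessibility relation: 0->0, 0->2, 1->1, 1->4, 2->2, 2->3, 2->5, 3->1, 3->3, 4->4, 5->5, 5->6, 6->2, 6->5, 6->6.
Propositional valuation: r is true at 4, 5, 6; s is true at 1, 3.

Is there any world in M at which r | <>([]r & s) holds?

Yes

Let φ = r | <>([]r & s). Evaluate φ at each world:
  0 (successors {0, 2}): φ is false.
  1 (successors {1, 4}): φ is false.
  2 (successors {2, 3, 5}): φ is false.
  3 (successors {1, 3}): φ is false.
  4 (successors {4}): φ is true.
  5 (successors {5, 6}): φ is true.
  6 (successors {2, 5, 6}): φ is true.
Detail at 4 (witness):
  At 4: r is true, <>([]r & s) is false, so r | <>([]r & s) is true.
    At 4: <>([]r & s) requires []r & s at some successor in {4}.
      At 4: []r & s is false.
    So <>([]r & s) is false at 4.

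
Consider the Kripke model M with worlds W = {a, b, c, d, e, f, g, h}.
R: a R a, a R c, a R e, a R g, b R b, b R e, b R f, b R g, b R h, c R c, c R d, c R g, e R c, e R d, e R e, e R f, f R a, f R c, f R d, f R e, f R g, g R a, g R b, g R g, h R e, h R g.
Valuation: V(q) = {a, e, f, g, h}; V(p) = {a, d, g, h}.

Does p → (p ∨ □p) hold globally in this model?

Yes

Recall that □ψ holds at a world iff ψ holds at every accessible world, and ◇ψ holds iff ψ holds at some accessible world.
Let φ = p → (p ∨ □p). Evaluate φ at each world:
  a (successors {a, c, e, g}): φ is true.
  b (successors {b, e, f, g, h}): φ is true.
  c (successors {c, d, g}): φ is true.
  d (successors ∅): φ is true.
  e (successors {c, d, e, f}): φ is true.
  f (successors {a, c, d, e, g}): φ is true.
  g (successors {a, b, g}): φ is true.
  h (successors {e, g}): φ is true.
For instance, at h:
  At h: p is true, p ∨ □p is true, so p → (p ∨ □p) is true.
    At h: p is true, □p is false, so p ∨ □p is true.
      At h: □p requires p at every successor {e, g}.
        p fails at e, so □p is false at h.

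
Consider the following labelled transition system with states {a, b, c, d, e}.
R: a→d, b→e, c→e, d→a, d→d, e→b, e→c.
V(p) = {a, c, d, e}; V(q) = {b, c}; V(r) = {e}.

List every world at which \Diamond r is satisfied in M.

Let φ = \Diamond r. Evaluate φ at each world:
  a (successors {d}): φ is false.
  b (successors {e}): φ is true.
  c (successors {e}): φ is true.
  d (successors {a, d}): φ is false.
  e (successors {b, c}): φ is false.
For instance, at b:
  At b: \Diamond r requires r at some successor in {e}.
    r holds at e, so \Diamond r is true at b.
Satisfying worlds: {b, c}

b, c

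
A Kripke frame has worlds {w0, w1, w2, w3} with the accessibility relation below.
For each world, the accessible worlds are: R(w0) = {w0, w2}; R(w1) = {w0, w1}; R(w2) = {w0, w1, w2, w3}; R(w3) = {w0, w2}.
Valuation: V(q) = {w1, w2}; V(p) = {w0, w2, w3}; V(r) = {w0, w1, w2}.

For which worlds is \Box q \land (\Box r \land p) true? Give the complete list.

none

Recall that \Box ψ holds at a world iff ψ holds at every accessible world, and \Diamond ψ holds iff ψ holds at some accessible world.
Let φ = \Box q \land (\Box r \land p). Evaluate φ at each world:
  w0 (successors {w0, w2}): φ is false.
  w1 (successors {w0, w1}): φ is false.
  w2 (successors {w0, w1, w2, w3}): φ is false.
  w3 (successors {w0, w2}): φ is false.
For instance, at w2:
  At w2: \Box q is false, \Box r \land p is false, so \Box q \land (\Box r \land p) is false.
    At w2: \Box q requires q at every successor {w0, w1, w2, w3}.
      q fails at w0, so \Box q is false at w2.
    At w2: \Box r is false, p is true, so \Box r \land p is false.
      At w2: \Box r requires r at every successor {w0, w1, w2, w3}.
        r fails at w3, so \Box r is false at w2.
Satisfying worlds: none.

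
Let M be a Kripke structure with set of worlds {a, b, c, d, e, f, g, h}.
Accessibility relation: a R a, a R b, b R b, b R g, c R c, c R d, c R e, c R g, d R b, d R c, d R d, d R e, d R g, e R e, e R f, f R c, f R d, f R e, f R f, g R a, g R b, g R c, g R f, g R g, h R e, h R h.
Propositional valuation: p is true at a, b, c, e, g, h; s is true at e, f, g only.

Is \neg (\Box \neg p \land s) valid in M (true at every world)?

Let φ = \neg (\Box \neg p \land s). Evaluate φ at each world:
  a (successors {a, b}): φ is true.
  b (successors {b, g}): φ is true.
  c (successors {c, d, e, g}): φ is true.
  d (successors {b, c, d, e, g}): φ is true.
  e (successors {e, f}): φ is true.
  f (successors {c, d, e, f}): φ is true.
  g (successors {a, b, c, f, g}): φ is true.
  h (successors {e, h}): φ is true.
For instance, at d:
  At d: \Box \neg p \land s is false, so \neg (\Box \neg p \land s) is true.
    At d: \Box \neg p is false, s is false, so \Box \neg p \land s is false.
      At d: \Box \neg p requires \neg p at every successor {b, c, d, e, g}.
        \neg p fails at b, so \Box \neg p is false at d.

Yes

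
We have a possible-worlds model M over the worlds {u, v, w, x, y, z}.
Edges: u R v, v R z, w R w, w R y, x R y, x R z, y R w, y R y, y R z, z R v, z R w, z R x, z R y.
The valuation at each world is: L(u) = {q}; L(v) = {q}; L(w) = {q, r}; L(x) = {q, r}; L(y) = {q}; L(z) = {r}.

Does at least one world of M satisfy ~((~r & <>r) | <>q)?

Recall that <>ψ holds at a world iff ψ holds at some accessible world.
Let φ = ~((~r & <>r) | <>q). Evaluate φ at each world:
  u (successors {v}): φ is false.
  v (successors {z}): φ is false.
  w (successors {w, y}): φ is false.
  x (successors {y, z}): φ is false.
  y (successors {w, y, z}): φ is false.
  z (successors {v, w, x, y}): φ is false.
For instance, at z:
  At z: (~r & <>r) | <>q is true, so ~((~r & <>r) | <>q) is false.
    At z: ~r & <>r is false, <>q is true, so (~r & <>r) | <>q is true.
      At z: ~r is false, <>r is true, so ~r & <>r is false.
      At z: <>q requires q at some successor in {v, w, x, y}.
        q holds at v, so <>q is true at z.

No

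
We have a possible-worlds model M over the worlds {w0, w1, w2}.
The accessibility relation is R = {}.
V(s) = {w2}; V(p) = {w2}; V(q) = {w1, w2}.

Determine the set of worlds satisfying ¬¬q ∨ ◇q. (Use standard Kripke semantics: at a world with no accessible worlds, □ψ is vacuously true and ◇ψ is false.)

Let φ = ¬¬q ∨ ◇q. Evaluate φ at each world:
  w0 (successors ∅): φ is false.
  w1 (successors ∅): φ is true.
  w2 (successors ∅): φ is true.
For instance, at w1:
  At w1: ¬¬q is true, ◇q is false, so ¬¬q ∨ ◇q is true.
    At w1: no accessible worlds, so ◇q is false.
Satisfying worlds: {w1, w2}

w1, w2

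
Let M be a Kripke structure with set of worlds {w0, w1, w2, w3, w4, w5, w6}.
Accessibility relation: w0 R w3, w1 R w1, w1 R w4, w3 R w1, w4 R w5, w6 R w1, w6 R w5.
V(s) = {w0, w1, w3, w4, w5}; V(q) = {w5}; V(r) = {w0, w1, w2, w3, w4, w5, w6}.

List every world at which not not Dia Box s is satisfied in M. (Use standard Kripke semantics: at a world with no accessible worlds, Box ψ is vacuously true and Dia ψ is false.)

w0, w1, w3, w4, w6

Let φ = not not Dia Box s. Evaluate φ at each world:
  w0 (successors {w3}): φ is true.
  w1 (successors {w1, w4}): φ is true.
  w2 (successors ∅): φ is false.
  w3 (successors {w1}): φ is true.
  w4 (successors {w5}): φ is true.
  w5 (successors ∅): φ is false.
  w6 (successors {w1, w5}): φ is true.
For instance, at w3:
  At w3: not Dia Box s is false, so not not Dia Box s is true.
    At w3: Dia Box s is true, so not Dia Box s is false.
      At w3: Dia Box s requires Box s at some successor in {w1}.
        Box s holds at w1, so Dia Box s is true at w3.
Satisfying worlds: {w0, w1, w3, w4, w6}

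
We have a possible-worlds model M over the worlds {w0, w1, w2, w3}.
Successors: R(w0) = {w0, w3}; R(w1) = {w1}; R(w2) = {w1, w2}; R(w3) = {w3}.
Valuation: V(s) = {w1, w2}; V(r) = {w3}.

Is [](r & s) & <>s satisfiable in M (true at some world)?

Let φ = [](r & s) & <>s. Evaluate φ at each world:
  w0 (successors {w0, w3}): φ is false.
  w1 (successors {w1}): φ is false.
  w2 (successors {w1, w2}): φ is false.
  w3 (successors {w3}): φ is false.
For instance, at w1:
  At w1: [](r & s) is false, <>s is true, so [](r & s) & <>s is false.
    At w1: [](r & s) requires r & s at every successor {w1}.
      r & s fails at w1, so [](r & s) is false at w1.
    At w1: <>s requires s at some successor in {w1}.
      s holds at w1, so <>s is true at w1.

No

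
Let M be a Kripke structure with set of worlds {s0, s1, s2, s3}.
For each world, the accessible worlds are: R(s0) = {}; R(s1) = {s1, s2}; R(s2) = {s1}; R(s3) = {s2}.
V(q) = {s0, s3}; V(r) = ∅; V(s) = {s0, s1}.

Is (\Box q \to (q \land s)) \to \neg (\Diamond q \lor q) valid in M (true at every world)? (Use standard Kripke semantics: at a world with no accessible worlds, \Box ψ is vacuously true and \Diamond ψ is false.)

Let φ = (\Box q \to (q \land s)) \to \neg (\Diamond q \lor q). Evaluate φ at each world:
  s0 (successors ∅): φ is false.
  s1 (successors {s1, s2}): φ is true.
  s2 (successors {s1}): φ is true.
  s3 (successors {s2}): φ is false.
Detail at s0 (counterexample):
  At s0: \Box q \to (q \land s) is true, \neg (\Diamond q \lor q) is false, so (\Box q \to (q \land s)) \to \neg (\Diamond q \lor q) is false.
    At s0: \Box q is true, q \land s is true, so \Box q \to (q \land s) is true.
      At s0: no accessible worlds, so \Box q holds vacuously.
    At s0: \Diamond q \lor q is true, so \neg (\Diamond q \lor q) is false.
      At s0: \Diamond q is false, q is true, so \Diamond q \lor q is true.

No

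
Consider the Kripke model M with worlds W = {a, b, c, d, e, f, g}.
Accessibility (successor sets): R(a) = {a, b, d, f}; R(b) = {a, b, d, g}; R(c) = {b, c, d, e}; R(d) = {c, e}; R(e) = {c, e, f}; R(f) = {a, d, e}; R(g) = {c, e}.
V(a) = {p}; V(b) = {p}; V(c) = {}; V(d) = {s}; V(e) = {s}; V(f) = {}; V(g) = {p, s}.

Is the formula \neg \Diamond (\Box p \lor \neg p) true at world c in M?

No

At c: \Diamond (\Box p \lor \neg p) is true, so \neg \Diamond (\Box p \lor \neg p) is false.
  At c: \Diamond (\Box p \lor \neg p) requires \Box p \lor \neg p at some successor in {b, c, d, e}.
    \Box p \lor \neg p holds at c, so \Diamond (\Box p \lor \neg p) is true at c.
      At c: \Box p is false, \neg p is true, so \Box p \lor \neg p is true.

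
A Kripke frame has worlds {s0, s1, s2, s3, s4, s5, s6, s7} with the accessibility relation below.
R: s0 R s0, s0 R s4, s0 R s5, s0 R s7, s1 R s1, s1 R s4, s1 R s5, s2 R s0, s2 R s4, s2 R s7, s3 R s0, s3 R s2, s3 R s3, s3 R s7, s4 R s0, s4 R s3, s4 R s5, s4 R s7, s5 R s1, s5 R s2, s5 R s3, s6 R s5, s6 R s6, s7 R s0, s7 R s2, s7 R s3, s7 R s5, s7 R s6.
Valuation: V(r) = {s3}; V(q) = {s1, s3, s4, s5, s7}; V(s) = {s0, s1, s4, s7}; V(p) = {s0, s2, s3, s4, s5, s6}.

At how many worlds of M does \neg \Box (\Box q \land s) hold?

Recall that \Box ψ holds at a world iff ψ holds at every accessible world, and \Diamond ψ holds iff ψ holds at some accessible world.
Let φ = \neg \Box (\Box q \land s). Evaluate φ at each world:
  s0 (successors {s0, s4, s5, s7}): φ is true.
  s1 (successors {s1, s4, s5}): φ is true.
  s2 (successors {s0, s4, s7}): φ is true.
  s3 (successors {s0, s2, s3, s7}): φ is true.
  s4 (successors {s0, s3, s5, s7}): φ is true.
  s5 (successors {s1, s2, s3}): φ is true.
  s6 (successors {s5, s6}): φ is true.
  s7 (successors {s0, s2, s3, s5, s6}): φ is true.
For instance, at s5:
  At s5: \Box (\Box q \land s) is false, so \neg \Box (\Box q \land s) is true.
    At s5: \Box (\Box q \land s) requires \Box q \land s at every successor {s1, s2, s3}.
      \Box q \land s fails at s2, so \Box (\Box q \land s) is false at s5.
Satisfying worlds: {s0, s1, s2, s3, s4, s5, s6, s7}

8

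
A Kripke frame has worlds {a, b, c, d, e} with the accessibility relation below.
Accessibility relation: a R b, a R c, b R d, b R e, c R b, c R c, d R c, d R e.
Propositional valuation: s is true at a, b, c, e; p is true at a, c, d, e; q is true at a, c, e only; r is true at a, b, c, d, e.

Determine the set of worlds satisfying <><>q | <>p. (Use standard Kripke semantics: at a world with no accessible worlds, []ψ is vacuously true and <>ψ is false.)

Let φ = <><>q | <>p. Evaluate φ at each world:
  a (successors {b, c}): φ is true.
  b (successors {d, e}): φ is true.
  c (successors {b, c}): φ is true.
  d (successors {c, e}): φ is true.
  e (successors ∅): φ is false.
For instance, at d:
  At d: <><>q is true, <>p is true, so <><>q | <>p is true.
    At d: <><>q requires <>q at some successor in {c, e}.
      <>q holds at c, so <><>q is true at d.
    At d: <>p requires p at some successor in {c, e}.
      p holds at c, so <>p is true at d.
Satisfying worlds: {a, b, c, d}

a, b, c, d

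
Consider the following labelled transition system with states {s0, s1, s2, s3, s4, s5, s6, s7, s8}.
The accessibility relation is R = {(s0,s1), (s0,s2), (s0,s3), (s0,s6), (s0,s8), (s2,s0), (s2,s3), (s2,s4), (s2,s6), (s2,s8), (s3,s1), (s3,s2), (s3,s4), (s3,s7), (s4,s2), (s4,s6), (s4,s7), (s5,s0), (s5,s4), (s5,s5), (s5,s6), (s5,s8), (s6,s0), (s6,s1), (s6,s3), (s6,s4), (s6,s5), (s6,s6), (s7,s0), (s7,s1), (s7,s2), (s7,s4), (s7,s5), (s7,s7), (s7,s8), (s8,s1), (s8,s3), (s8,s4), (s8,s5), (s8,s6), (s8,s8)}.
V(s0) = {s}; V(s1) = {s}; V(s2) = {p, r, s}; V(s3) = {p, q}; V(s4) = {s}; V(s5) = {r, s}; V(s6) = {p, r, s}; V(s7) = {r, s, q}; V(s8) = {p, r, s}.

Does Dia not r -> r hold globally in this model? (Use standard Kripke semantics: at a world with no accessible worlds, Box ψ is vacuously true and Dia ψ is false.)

Recall that Dia ψ holds at a world iff ψ holds at some accessible world.
Let φ = Dia not r -> r. Evaluate φ at each world:
  s0 (successors {s1, s2, s3, s6, s8}): φ is false.
  s1 (successors ∅): φ is true.
  s2 (successors {s0, s3, s4, s6, s8}): φ is true.
  s3 (successors {s1, s2, s4, s7}): φ is false.
  s4 (successors {s2, s6, s7}): φ is true.
  s5 (successors {s0, s4, s5, s6, s8}): φ is true.
  s6 (successors {s0, s1, s3, s4, s5, s6}): φ is true.
  s7 (successors {s0, s1, s2, s4, s5, s7, s8}): φ is true.
  s8 (successors {s1, s3, s4, s5, s6, s8}): φ is true.
Detail at s0 (counterexample):
  At s0: Dia not r is true, r is false, so Dia not r -> r is false.
    At s0: Dia not r requires not r at some successor in {s1, s2, s3, s6, s8}.
      not r holds at s1, so Dia not r is true at s0.

No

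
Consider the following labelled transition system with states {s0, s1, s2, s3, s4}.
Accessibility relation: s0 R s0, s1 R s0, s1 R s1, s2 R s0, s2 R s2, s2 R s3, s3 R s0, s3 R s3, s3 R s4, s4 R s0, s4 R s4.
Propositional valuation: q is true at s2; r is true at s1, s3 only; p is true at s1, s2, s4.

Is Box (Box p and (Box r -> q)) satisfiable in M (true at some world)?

Let φ = Box (Box p and (Box r -> q)). Evaluate φ at each world:
  s0 (successors {s0}): φ is false.
  s1 (successors {s0, s1}): φ is false.
  s2 (successors {s0, s2, s3}): φ is false.
  s3 (successors {s0, s3, s4}): φ is false.
  s4 (successors {s0, s4}): φ is false.
For instance, at s3:
  At s3: Box (Box p and (Box r -> q)) requires Box p and (Box r -> q) at every successor {s0, s3, s4}.
    Box p and (Box r -> q) fails at s0, so Box (Box p and (Box r -> q)) is false at s3.
      At s0: Box p is false, Box r -> q is true, so Box p and (Box r -> q) is false.

No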